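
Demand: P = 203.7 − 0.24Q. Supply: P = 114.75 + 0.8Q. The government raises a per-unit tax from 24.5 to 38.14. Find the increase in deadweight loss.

Competitive equilibrium: 203.7 − 0.24Q = 114.75 + 0.8Q → Q* = 85.5288, P* = 183.1731.
For a per-unit tax t: ΔQ = t/1.04, so DWL = ½·t·(t/1.04) = t²/2.08.
At t = 24.5: DWL = 288.582. At t = 38.14: DWL = 699.356.
Increase = 699.356 − 288.582 = 410.77.

410.77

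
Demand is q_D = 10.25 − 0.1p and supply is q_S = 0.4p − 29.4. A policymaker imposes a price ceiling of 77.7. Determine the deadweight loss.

2.56

In inverse form: demand p = 102.5 − 10q, supply p = 73.5 + 2.5q.
Competitive equilibrium: 102.5 − 10q = 73.5 + 2.5q → q* = 2.32, p* = 79.3.
At the ceiling p = 77.7, quantity supplied = (77.7 − 73.5)/2.5 = 1.68.
Willingness to pay at q' = 1.68: 102.5 − 10·1.68 = 85.7.
Δq = 2.32 − 1.68 = 0.64; wedge = 85.7 − 77.7 = 8.
DWL = ½ × 0.64 × 8 = 2.56.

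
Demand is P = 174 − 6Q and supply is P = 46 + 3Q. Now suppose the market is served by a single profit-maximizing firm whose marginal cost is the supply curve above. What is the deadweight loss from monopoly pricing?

145.64

Competitive equilibrium: 174 − 6Q = 46 + 3Q → Q* = 14.2222, P* = 88.6667.
Marginal revenue: MR = 174 − 12Q. Set MR = MC: 174 − 12Q = 46 + 3Q → Q_m = 8.5333.
Price P_m = 174 − 6·8.5333 = 122.8002; MC(Q_m) = 46 + 3·8.5333 = 71.5999.
Competitive Q* = 14.2222, so ΔQ = 5.6889; wedge = 122.8002 − 71.5999 = 51.2003.
The triangle = ½ × 5.6889 × 51.2003 = 145.64.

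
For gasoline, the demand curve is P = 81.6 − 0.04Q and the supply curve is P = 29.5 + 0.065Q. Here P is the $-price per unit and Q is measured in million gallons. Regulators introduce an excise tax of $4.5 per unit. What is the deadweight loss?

$96.43 million

Competitive equilibrium: 81.6 − 0.04Q = 29.5 + 0.065Q → Q* = 496.1905, P* = 61.7524.
With the tax, the buyer price exceeds the seller price by 4.5: (81.6 − 0.04Q) − (29.5 + 0.065Q) = 4.5 → Q' = 453.3333.
ΔQ = 496.1905 − 453.3333 = 42.8572; the wedge equals the tax, 4.5.
The triangle = ½ × 42.8572 × 4.5 = $96.43 million.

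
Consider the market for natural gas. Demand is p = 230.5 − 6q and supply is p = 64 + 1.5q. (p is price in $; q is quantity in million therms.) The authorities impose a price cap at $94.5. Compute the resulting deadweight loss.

Competitive equilibrium: 230.5 − 6q = 64 + 1.5q → q* = 22.2, p* = 97.3.
At the ceiling p = 94.5, quantity supplied = (94.5 − 64)/1.5 = 20.3333.
Willingness to pay at q' = 20.3333: 230.5 − 6·20.3333 = 108.5002.
Δq = 22.2 − 20.3333 = 1.8667; wedge = 108.5002 − 94.5 = 14.0002.
Welfare loss = ½ × 1.8667 × 14.0002 = $13.07 million.

$13.07 million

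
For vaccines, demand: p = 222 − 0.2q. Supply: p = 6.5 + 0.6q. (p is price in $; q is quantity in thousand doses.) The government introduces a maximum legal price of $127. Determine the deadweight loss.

$1879.18 thousand

Competitive equilibrium: 222 − 0.2q = 6.5 + 0.6q → q* = 269.375, p* = 168.125.
At the ceiling p = 127, quantity supplied = (127 − 6.5)/0.6 = 200.8333.
Willingness to pay at q' = 200.8333: 222 − 0.2·200.8333 = 181.8333.
Δq = 269.375 − 200.8333 = 68.5417; wedge = 181.8333 − 127 = 54.8333.
Welfare loss = ½ × 68.5417 × 54.8333 = $1879.18 thousand.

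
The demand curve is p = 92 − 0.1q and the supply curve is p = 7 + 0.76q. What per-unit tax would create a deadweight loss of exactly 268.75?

21.5

Competitive equilibrium: 92 − 0.1q = 7 + 0.76q → q* = 98.8372, p* = 82.1163.
A tax t gives Δq = t/0.86 and wedge t, so DWL = t²/1.72.
t²/1.72 = 268.75 → t² = 462.25 → t = 21.5.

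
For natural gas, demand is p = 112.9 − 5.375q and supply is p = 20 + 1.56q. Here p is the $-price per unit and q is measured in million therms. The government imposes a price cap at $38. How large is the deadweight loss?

$11.96 million

Competitive equilibrium: 112.9 − 5.375q = 20 + 1.56q → q* = 13.3958, p* = 40.8975.
At the ceiling p = 38, quantity supplied = (38 − 20)/1.56 = 11.5385.
Willingness to pay at q' = 11.5385: 112.9 − 5.375·11.5385 = 50.8806.
Δq = 13.3958 − 11.5385 = 1.8573; wedge = 50.8806 − 38 = 12.8806.
The triangle = ½ × 1.8573 × 12.8806 = $11.96 million.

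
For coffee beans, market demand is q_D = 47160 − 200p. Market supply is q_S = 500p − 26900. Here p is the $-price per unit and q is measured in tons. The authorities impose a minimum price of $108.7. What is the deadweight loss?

In inverse form: demand p = 235.8 − 0.005q, supply p = 53.8 + 0.002q.
Competitive equilibrium: 235.8 − 0.005q = 53.8 + 0.002q → q* = 26000, p* = 105.8.
At the floor p = 108.7, quantity demanded = (235.8 − 108.7)/0.005 = 25420.
Sellers' marginal cost at q' = 25420: 53.8 + 0.002·25420 = 104.64.
Δq = 26000 − 25420 = 580; wedge = 108.7 − 104.64 = 4.06.
The triangle = ½ × 580 × 4.06 = $1177.40.

$1177.40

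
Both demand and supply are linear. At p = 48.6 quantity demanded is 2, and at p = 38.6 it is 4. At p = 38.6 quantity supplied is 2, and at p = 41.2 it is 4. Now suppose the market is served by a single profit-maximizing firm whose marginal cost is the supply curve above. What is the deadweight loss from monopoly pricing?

7.94

Demand slope = (38.6 − 48.6)/(4 − 2) = −5, so p = 58.6 − 5q.
Supply slope = (41.2 − 38.6)/(4 − 2) = 1.3, so p = 36 + 1.3q.
Competitive equilibrium: 58.6 − 5q = 36 + 1.3q → q* = 3.5873, p* = 40.6635.
Marginal revenue: MR = 58.6 − 10q. Set MR = MC: 58.6 − 10q = 36 + 1.3q → q_m = 2.
Price p_m = 58.6 − 5·2 = 48.6; MC(q_m) = 36 + 1.3·2 = 38.6.
Competitive q* = 3.5873, so Δq = 1.5873; wedge = 48.6 − 38.6 = 10.
Welfare loss = ½ × 1.5873 × 10 = 7.94.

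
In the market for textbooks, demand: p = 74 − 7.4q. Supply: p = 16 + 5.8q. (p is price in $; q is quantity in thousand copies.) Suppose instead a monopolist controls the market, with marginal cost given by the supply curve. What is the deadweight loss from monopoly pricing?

Competitive equilibrium: 74 − 7.4q = 16 + 5.8q → q* = 4.3939, p* = 41.4848.
Marginal revenue: MR = 74 − 14.8q. Set MR = MC: 74 − 14.8q = 16 + 5.8q → q_m = 2.8155.
Price p_m = 74 − 7.4·2.8155 = 53.1653; MC(q_m) = 16 + 5.8·2.8155 = 32.3299.
Competitive q* = 4.3939, so Δq = 1.5784; wedge = 53.1653 − 32.3299 = 20.8354.
Deadweight loss = ½ × 1.5784 × 20.8354 = $16.44 thousand.

$16.44 thousand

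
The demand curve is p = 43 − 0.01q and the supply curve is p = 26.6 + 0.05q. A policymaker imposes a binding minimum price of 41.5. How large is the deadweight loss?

456.33

Competitive equilibrium: 43 − 0.01q = 26.6 + 0.05q → q* = 273.3333, p* = 40.2667.
At the floor p = 41.5, quantity demanded = (43 − 41.5)/0.01 = 150.
Sellers' marginal cost at q' = 150: 26.6 + 0.05·150 = 34.1.
Δq = 273.3333 − 150 = 123.3333; wedge = 41.5 − 34.1 = 7.4.
Welfare loss = ½ × 123.3333 × 7.4 = 456.33.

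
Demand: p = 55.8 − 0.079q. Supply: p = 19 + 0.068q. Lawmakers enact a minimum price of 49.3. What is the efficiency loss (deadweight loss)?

Competitive equilibrium: 55.8 − 0.079q = 19 + 0.068q → q* = 250.3401, p* = 36.0231.
At the floor p = 49.3, quantity demanded = (55.8 − 49.3)/0.079 = 82.2785.
Sellers' marginal cost at q' = 82.2785: 19 + 0.068·82.2785 = 24.5949.
Δq = 250.3401 − 82.2785 = 168.0616; wedge = 49.3 − 24.5949 = 24.7051.
Deadweight loss = ½ × 168.0616 × 24.7051 = 2075.99.

2075.99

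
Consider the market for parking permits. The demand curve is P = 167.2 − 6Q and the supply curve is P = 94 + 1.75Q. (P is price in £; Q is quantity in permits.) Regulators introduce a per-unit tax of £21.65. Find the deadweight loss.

£30.24

Competitive equilibrium: 167.2 − 6Q = 94 + 1.75Q → Q* = 9.4452, P* = 110.529.
With the tax, the buyer price exceeds the seller price by 21.65: (167.2 − 6Q) − (94 + 1.75Q) = 21.65 → Q' = 6.6516.
ΔQ = 9.4452 − 6.6516 = 2.7936; the wedge equals the tax, 21.65.
The triangle = ½ × 2.7936 × 21.65 = £30.24.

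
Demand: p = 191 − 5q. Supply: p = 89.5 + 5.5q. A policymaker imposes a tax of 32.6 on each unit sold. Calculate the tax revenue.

Competitive equilibrium: 191 − 5q = 89.5 + 5.5q → q* = 9.6667, p* = 142.6667.
With the tax, the buyer price exceeds the seller price by 32.6: (191 − 5q) − (89.5 + 5.5q) = 32.6 → q' = 6.5619.
Tax revenue = 32.6 × 6.5619 = 213.92.

213.92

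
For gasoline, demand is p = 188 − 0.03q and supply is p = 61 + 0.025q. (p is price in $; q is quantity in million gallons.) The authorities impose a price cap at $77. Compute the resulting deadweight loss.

$76611.27 million

Competitive equilibrium: 188 − 0.03q = 61 + 0.025q → q* = 2309.0909, p* = 118.7273.
At the ceiling p = 77, quantity supplied = (77 − 61)/0.025 = 640.
Willingness to pay at q' = 640: 188 − 0.03·640 = 168.8.
Δq = 2309.0909 − 640 = 1669.0909; wedge = 168.8 − 77 = 91.8.
The triangle = ½ × 1669.0909 × 91.8 = $76611.27 million.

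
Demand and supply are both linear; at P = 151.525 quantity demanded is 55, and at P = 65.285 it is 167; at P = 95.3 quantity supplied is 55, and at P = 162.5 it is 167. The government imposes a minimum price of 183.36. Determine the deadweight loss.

4649.21

Demand slope = (65.285 − 151.525)/(167 − 55) = −0.77, so P = 193.875 − 0.77Q.
Supply slope = (162.5 − 95.3)/(167 − 55) = 0.6, so P = 62.3 + 0.6Q.
Competitive equilibrium: 193.875 − 0.77Q = 62.3 + 0.6Q → Q* = 96.0401, P* = 119.9241.
At the floor P = 183.36, quantity demanded = (193.875 − 183.36)/0.77 = 13.6558.
Sellers' marginal cost at Q' = 13.6558: 62.3 + 0.6·13.6558 = 70.4935.
ΔQ = 96.0401 − 13.6558 = 82.3843; wedge = 183.36 − 70.4935 = 112.8665.
Welfare loss = ½ × 82.3843 × 112.8665 = 4649.21.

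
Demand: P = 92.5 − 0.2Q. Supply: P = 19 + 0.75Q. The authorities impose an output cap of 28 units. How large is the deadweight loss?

1157.69

Competitive equilibrium: 92.5 − 0.2Q = 19 + 0.75Q → Q* = 77.3684, P* = 77.0263.
At Q = 28: demand price = 92.5 − 0.2·28 = 86.9; supply price = 19 + 0.75·28 = 40.
ΔQ = 77.3684 − 28 = 49.3684; wedge = 86.9 − 40 = 46.9.
DWL = ½ × 49.3684 × 46.9 = 1157.69.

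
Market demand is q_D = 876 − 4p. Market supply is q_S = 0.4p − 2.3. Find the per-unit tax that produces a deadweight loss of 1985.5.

In inverse form: demand p = 219 − 0.25q, supply p = 5.75 + 2.5q.
Competitive equilibrium: 219 − 0.25q = 5.75 + 2.5q → q* = 77.5455, p* = 199.6136.
A tax t gives Δq = t/2.75 and wedge t, so DWL = t²/5.5.
t²/5.5 = 1985.5 → t² = 10920.25 → t = 104.5.

104.5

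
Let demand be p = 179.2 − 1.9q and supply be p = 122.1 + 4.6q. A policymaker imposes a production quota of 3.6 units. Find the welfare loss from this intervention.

Competitive equilibrium: 179.2 − 1.9q = 122.1 + 4.6q → q* = 8.7846, p* = 162.5092.
At q = 3.6: demand price = 179.2 − 1.9·3.6 = 172.36; supply price = 122.1 + 4.6·3.6 = 138.66.
Δq = 8.7846 − 3.6 = 5.1846; wedge = 172.36 − 138.66 = 33.7.
The triangle = ½ × 5.1846 × 33.7 = 87.36.

87.36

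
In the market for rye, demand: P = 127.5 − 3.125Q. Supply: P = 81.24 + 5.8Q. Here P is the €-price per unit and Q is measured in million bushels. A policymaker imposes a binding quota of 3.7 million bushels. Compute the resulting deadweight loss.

€9.82 million

Competitive equilibrium: 127.5 − 3.125Q = 81.24 + 5.8Q → Q* = 5.1832, P* = 111.3025.
At Q = 3.7: demand price = 127.5 − 3.125·3.7 = 115.9375; supply price = 81.24 + 5.8·3.7 = 102.7.
ΔQ = 5.1832 − 3.7 = 1.4832; wedge = 115.9375 − 102.7 = 13.2375.
The triangle = ½ × 1.4832 × 13.2375 = €9.82 million.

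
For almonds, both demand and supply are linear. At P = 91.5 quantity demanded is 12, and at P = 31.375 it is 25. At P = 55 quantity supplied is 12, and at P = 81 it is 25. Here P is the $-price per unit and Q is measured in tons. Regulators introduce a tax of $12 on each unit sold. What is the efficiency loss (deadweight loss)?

$10.87

Demand slope = (31.375 − 91.5)/(25 − 12) = −4.625, so P = 147 − 4.625Q.
Supply slope = (81 − 55)/(25 − 12) = 2, so P = 31 + 2Q.
Competitive equilibrium: 147 − 4.625Q = 31 + 2Q → Q* = 17.5094, P* = 66.0189.
With the tax, the buyer price exceeds the seller price by 12: (147 − 4.625Q) − (31 + 2Q) = 12 → Q' = 15.6981.
ΔQ = 17.5094 − 15.6981 = 1.8113; the wedge equals the tax, 12.
The triangle = ½ × 1.8113 × 12 = $10.87.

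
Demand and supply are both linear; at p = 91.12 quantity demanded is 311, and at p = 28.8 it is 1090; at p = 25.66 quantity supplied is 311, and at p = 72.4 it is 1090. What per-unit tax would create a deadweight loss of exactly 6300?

42

Demand slope = (28.8 − 91.12)/(1090 − 311) = −0.08, so p = 116 − 0.08q.
Supply slope = (72.4 − 25.66)/(1090 − 311) = 0.06, so p = 7 + 0.06q.
Competitive equilibrium: 116 − 0.08q = 7 + 0.06q → q* = 778.5714, p* = 53.7143.
A tax t gives Δq = t/0.14 and wedge t, so DWL = t²/0.28.
t²/0.28 = 6300 → t² = 1764 → t = 42.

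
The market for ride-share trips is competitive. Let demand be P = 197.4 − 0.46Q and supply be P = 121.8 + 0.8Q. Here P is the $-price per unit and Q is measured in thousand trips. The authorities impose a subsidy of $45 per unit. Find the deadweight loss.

Competitive equilibrium: 197.4 − 0.46Q = 121.8 + 0.8Q → Q* = 60, P* = 169.8.
The subsidy lowers effective supply by 45: P = 76.8 + 0.8Q.
New quantity: 197.4 − 0.46Q = 76.8 + 0.8Q → Q' = 95.7143.
Overproduction ΔQ = 95.7143 − 60 = 35.7143; wedge = subsidy = 45.
Deadweight loss = ½ × 35.7143 × 45 = $803.57 thousand.

$803.57 thousand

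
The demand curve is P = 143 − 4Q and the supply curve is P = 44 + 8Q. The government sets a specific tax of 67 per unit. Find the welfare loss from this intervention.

187.04

Competitive equilibrium: 143 − 4Q = 44 + 8Q → Q* = 8.25, P* = 110.
With the tax, the buyer price exceeds the seller price by 67: (143 − 4Q) − (44 + 8Q) = 67 → Q' = 2.6667.
ΔQ = 8.25 − 2.6667 = 5.5833; the wedge equals the tax, 67.
Deadweight loss = ½ × 5.5833 × 67 = 187.04.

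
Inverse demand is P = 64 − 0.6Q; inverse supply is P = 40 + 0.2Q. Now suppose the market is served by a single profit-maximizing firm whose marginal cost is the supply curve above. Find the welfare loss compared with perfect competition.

Competitive equilibrium: 64 − 0.6Q = 40 + 0.2Q → Q* = 30, P* = 46.
Marginal revenue: MR = 64 − 1.2Q. Set MR = MC: 64 − 1.2Q = 40 + 0.2Q → Q_m = 17.1429.
Price P_m = 64 − 0.6·17.1429 = 53.7143; MC(Q_m) = 40 + 0.2·17.1429 = 43.4286.
Competitive Q* = 30, so ΔQ = 12.8571; wedge = 53.7143 − 43.4286 = 10.2857.
Welfare loss = ½ × 12.8571 × 10.2857 = 66.12.

66.12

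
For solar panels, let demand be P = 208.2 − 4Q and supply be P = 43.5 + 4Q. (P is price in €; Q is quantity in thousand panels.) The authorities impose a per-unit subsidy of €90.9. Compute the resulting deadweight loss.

€516.43 thousand

Competitive equilibrium: 208.2 − 4Q = 43.5 + 4Q → Q* = 20.5875, P* = 125.85.
The subsidy lowers effective supply by 90.9: P = 4Q − 47.4.
New quantity: 208.2 − 4Q = 4Q − 47.4 → Q' = 31.95.
Overproduction ΔQ = 31.95 − 20.5875 = 11.3625; wedge = subsidy = 90.9.
The triangle = ½ × 11.3625 × 90.9 = €516.43 thousand.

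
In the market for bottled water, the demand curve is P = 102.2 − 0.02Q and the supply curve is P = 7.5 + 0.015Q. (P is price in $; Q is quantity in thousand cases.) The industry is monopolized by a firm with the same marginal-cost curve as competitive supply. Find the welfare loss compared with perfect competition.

Competitive equilibrium: 102.2 − 0.02Q = 7.5 + 0.015Q → Q* = 2705.714286, P* = 48.085714.
Marginal revenue: MR = 102.2 − 0.04Q. Set MR = MC: 102.2 − 0.04Q = 7.5 + 0.015Q → Q_m = 1721.818182.
Price P_m = 102.2 − 0.02·1721.818182 = 67.763636; MC(Q_m) = 7.5 + 0.015·1721.818182 = 33.327273.
Competitive Q* = 2705.714286, so ΔQ = 983.896104; wedge = 67.763636 − 33.327273 = 34.436363.
Deadweight loss = ½ × 983.896104 × 34.436363 = $16940.90 thousand.

$16940.90 thousand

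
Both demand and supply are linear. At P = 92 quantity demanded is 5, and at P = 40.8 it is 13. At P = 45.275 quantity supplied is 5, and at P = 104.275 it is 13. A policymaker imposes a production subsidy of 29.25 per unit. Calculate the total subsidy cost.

307.58

Demand slope = (40.8 − 92)/(13 − 5) = −6.4, so P = 124 − 6.4Q.
Supply slope = (104.275 − 45.275)/(13 − 5) = 7.375, so P = 8.4 + 7.375Q.
Competitive equilibrium: 124 − 6.4Q = 8.4 + 7.375Q → Q* = 8.392, P* = 70.2911.
The subsidy lowers effective supply by 29.25: P = 7.375Q − 20.85.
New quantity: 124 − 6.4Q = 7.375Q − 20.85 → Q' = 10.5154.
Total subsidy cost = 29.25 × 10.5154 = 307.58.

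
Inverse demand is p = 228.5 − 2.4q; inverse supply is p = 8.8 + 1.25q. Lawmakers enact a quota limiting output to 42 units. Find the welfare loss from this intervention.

603.97

Competitive equilibrium: 228.5 − 2.4q = 8.8 + 1.25q → q* = 60.1918, p* = 84.0397.
At q = 42: demand price = 228.5 − 2.4·42 = 127.7; supply price = 8.8 + 1.25·42 = 61.3.
Δq = 60.1918 − 42 = 18.1918; wedge = 127.7 − 61.3 = 66.4.
The triangle = ½ × 18.1918 × 66.4 = 603.97.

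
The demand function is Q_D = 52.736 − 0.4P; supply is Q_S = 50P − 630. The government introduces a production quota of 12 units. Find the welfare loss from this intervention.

In inverse form: demand P = 131.84 − 2.5Q, supply P = 12.6 + 0.02Q.
Competitive equilibrium: 131.84 − 2.5Q = 12.6 + 0.02Q → Q* = 47.3175, P* = 13.5463.
At Q = 12: demand price = 131.84 − 2.5·12 = 101.84; supply price = 12.6 + 0.02·12 = 12.84.
ΔQ = 47.3175 − 12 = 35.3175; wedge = 101.84 − 12.84 = 89.
Welfare loss = ½ × 35.3175 × 89 = 1571.63.

1571.63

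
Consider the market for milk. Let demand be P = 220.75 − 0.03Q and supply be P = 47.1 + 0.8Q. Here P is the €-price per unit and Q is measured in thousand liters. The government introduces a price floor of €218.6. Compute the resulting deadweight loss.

Competitive equilibrium: 220.75 − 0.03Q = 47.1 + 0.8Q → Q* = 209.2169, P* = 214.4735.
At the floor P = 218.6, quantity demanded = (220.75 − 218.6)/0.03 = 71.6667.
Sellers' marginal cost at Q' = 71.6667: 47.1 + 0.8·71.6667 = 104.4334.
ΔQ = 209.2169 − 71.6667 = 137.5502; wedge = 218.6 − 104.4334 = 114.1666.
DWL = ½ × 137.5502 × 114.1666 = €7851.82 thousand.

€7851.82 thousand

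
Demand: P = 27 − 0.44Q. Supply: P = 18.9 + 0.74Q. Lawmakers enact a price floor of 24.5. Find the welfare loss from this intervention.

Competitive equilibrium: 27 − 0.44Q = 18.9 + 0.74Q → Q* = 6.8644, P* = 23.9797.
At the floor P = 24.5, quantity demanded = (27 − 24.5)/0.44 = 5.6818.
Sellers' marginal cost at Q' = 5.6818: 18.9 + 0.74·5.6818 = 23.1045.
ΔQ = 6.8644 − 5.6818 = 1.1826; wedge = 24.5 − 23.1045 = 1.3955.
Deadweight loss = ½ × 1.1826 × 1.3955 = 0.83.

0.83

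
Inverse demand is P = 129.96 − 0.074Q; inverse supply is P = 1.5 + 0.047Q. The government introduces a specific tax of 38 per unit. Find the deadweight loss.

5966.94

Competitive equilibrium: 129.96 − 0.074Q = 1.5 + 0.047Q → Q* = 1061.6529, P* = 51.3977.
With the tax, the buyer price exceeds the seller price by 38: (129.96 − 0.074Q) − (1.5 + 0.047Q) = 38 → Q' = 747.6033.
ΔQ = 1061.6529 − 747.6033 = 314.0496; the wedge equals the tax, 38.
Welfare loss = ½ × 314.0496 × 38 = 5966.94.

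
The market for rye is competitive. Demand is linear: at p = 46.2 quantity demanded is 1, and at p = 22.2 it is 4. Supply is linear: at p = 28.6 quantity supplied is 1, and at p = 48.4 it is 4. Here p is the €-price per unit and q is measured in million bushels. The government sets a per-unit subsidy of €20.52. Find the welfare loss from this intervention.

Demand slope = (22.2 − 46.2)/(4 − 1) = −8, so p = 54.2 − 8q.
Supply slope = (48.4 − 28.6)/(4 − 1) = 6.6, so p = 22 + 6.6q.
Competitive equilibrium: 54.2 − 8q = 22 + 6.6q → q* = 2.2055, p* = 36.5562.
The subsidy lowers effective supply by 20.52: p = 1.48 + 6.6q.
New quantity: 54.2 − 8q = 1.48 + 6.6q → q' = 3.611.
Overproduction Δq = 3.611 − 2.2055 = 1.4055; wedge = subsidy = 20.52.
Welfare loss = ½ × 1.4055 × 20.52 = €14.42 million.

€14.42 million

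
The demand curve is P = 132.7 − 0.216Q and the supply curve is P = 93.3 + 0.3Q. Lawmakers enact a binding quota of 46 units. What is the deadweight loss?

Competitive equilibrium: 132.7 − 0.216Q = 93.3 + 0.3Q → Q* = 76.3566, P* = 116.207.
At Q = 46: demand price = 132.7 − 0.216·46 = 122.764; supply price = 93.3 + 0.3·46 = 107.1.
ΔQ = 76.3566 − 46 = 30.3566; wedge = 122.764 − 107.1 = 15.664.
Welfare loss = ½ × 30.3566 × 15.664 = 237.75.

237.75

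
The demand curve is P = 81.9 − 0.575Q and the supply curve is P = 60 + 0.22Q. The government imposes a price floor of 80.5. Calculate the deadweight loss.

250.68

Competitive equilibrium: 81.9 − 0.575Q = 60 + 0.22Q → Q* = 27.5472, P* = 66.0604.
At the floor P = 80.5, quantity demanded = (81.9 − 80.5)/0.575 = 2.4348.
Sellers' marginal cost at Q' = 2.4348: 60 + 0.22·2.4348 = 60.5357.
ΔQ = 27.5472 − 2.4348 = 25.1124; wedge = 80.5 − 60.5357 = 19.9643.
Deadweight loss = ½ × 25.1124 × 19.9643 = 250.68.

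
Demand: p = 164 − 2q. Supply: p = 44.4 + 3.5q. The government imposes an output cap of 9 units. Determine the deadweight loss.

446.73

Competitive equilibrium: 164 − 2q = 44.4 + 3.5q → q* = 21.7455, p* = 120.5091.
At q = 9: demand price = 164 − 2·9 = 146; supply price = 44.4 + 3.5·9 = 75.9.
Δq = 21.7455 − 9 = 12.7455; wedge = 146 − 75.9 = 70.1.
Deadweight loss = ½ × 12.7455 × 70.1 = 446.73.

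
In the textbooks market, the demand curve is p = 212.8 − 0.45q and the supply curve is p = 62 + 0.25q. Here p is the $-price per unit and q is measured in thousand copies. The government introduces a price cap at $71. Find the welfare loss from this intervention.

Competitive equilibrium: 212.8 − 0.45q = 62 + 0.25q → q* = 215.42857, p* = 115.85714.
At the ceiling p = 71, quantity supplied = (71 − 62)/0.25 = 36.
Willingness to pay at q' = 36: 212.8 − 0.45·36 = 196.6.
Δq = 215.42857 − 36 = 179.42857; wedge = 196.6 − 71 = 125.6.
Welfare loss = ½ × 179.42857 × 125.6 = $11268.11 thousand.

$11268.11 thousand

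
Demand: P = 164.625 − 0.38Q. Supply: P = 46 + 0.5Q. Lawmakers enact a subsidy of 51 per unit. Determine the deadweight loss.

Competitive equilibrium: 164.625 − 0.38Q = 46 + 0.5Q → Q* = 134.8011, P* = 113.4006.
The subsidy lowers effective supply by 51: P = 0.5Q − 5.
New quantity: 164.625 − 0.38Q = 0.5Q − 5 → Q' = 192.7557.
Overproduction ΔQ = 192.7557 − 134.8011 = 57.9546; wedge = subsidy = 51.
Welfare loss = ½ × 57.9546 × 51 = 1477.84.

1477.84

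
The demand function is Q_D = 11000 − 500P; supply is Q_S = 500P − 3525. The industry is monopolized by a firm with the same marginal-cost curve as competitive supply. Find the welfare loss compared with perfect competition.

In inverse form: demand P = 22 − 0.002Q, supply P = 7.05 + 0.002Q.
Competitive equilibrium: 22 − 0.002Q = 7.05 + 0.002Q → Q* = 3737.5, P* = 14.525.
Marginal revenue: MR = 22 − 0.004Q. Set MR = MC: 22 − 0.004Q = 7.05 + 0.002Q → Q_m = 2491.666667.
Price P_m = 22 − 0.002·2491.666667 = 17.016667; MC(Q_m) = 7.05 + 0.002·2491.666667 = 12.033333.
Competitive Q* = 3737.5, so ΔQ = 1245.833333; wedge = 17.016667 − 12.033333 = 4.983334.
Welfare loss = ½ × 1245.833333 × 4.983334 = 3104.20.

3104.20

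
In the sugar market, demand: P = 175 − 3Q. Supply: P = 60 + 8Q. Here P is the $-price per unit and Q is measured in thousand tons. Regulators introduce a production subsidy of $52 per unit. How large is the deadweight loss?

$122.91 thousand

Competitive equilibrium: 175 − 3Q = 60 + 8Q → Q* = 10.4545, P* = 143.6364.
The subsidy lowers effective supply by 52: P = 8 + 8Q.
New quantity: 175 − 3Q = 8 + 8Q → Q' = 15.1818.
Overproduction ΔQ = 15.1818 − 10.4545 = 4.7273; wedge = subsidy = 52.
The triangle = ½ × 4.7273 × 52 = $122.91 thousand.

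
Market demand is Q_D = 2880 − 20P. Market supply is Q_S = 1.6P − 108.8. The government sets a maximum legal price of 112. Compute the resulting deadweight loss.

600.82

In inverse form: demand P = 144 − 0.05Q, supply P = 68 + 0.625Q.
Competitive equilibrium: 144 − 0.05Q = 68 + 0.625Q → Q* = 112.5926, P* = 138.3704.
At the ceiling P = 112, quantity supplied = (112 − 68)/0.625 = 70.4.
Willingness to pay at Q' = 70.4: 144 − 0.05·70.4 = 140.48.
ΔQ = 112.5926 − 70.4 = 42.1926; wedge = 140.48 − 112 = 28.48.
Deadweight loss = ½ × 42.1926 × 28.48 = 600.82.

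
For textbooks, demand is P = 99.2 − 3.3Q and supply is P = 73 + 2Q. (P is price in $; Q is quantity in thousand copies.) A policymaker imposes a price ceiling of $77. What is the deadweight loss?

Competitive equilibrium: 99.2 − 3.3Q = 73 + 2Q → Q* = 4.9434, P* = 82.8868.
At the ceiling P = 77, quantity supplied = (77 − 73)/2 = 2.
Willingness to pay at Q' = 2: 99.2 − 3.3·2 = 92.6.
ΔQ = 4.9434 − 2 = 2.9434; wedge = 92.6 − 77 = 15.6.
Deadweight loss = ½ × 2.9434 × 15.6 = $22.96 thousand.

$22.96 thousand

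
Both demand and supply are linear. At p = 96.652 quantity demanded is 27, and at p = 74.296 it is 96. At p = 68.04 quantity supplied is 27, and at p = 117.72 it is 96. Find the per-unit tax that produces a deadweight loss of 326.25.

Demand slope = (74.296 − 96.652)/(96 − 27) = −0.324, so p = 105.4 − 0.324q.
Supply slope = (117.72 − 68.04)/(96 − 27) = 0.72, so p = 48.6 + 0.72q.
Competitive equilibrium: 105.4 − 0.324q = 48.6 + 0.72q → q* = 54.4061, p* = 87.7724.
A tax t gives Δq = t/1.044 and wedge t, so DWL = t²/2.088.
t²/2.088 = 326.25 → t² = 681.21 → t = 26.1.

26.1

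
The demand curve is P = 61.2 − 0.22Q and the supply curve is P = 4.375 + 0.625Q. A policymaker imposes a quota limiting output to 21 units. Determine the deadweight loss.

903.70

Competitive equilibrium: 61.2 − 0.22Q = 4.375 + 0.625Q → Q* = 67.2485, P* = 46.4053.
At Q = 21: demand price = 61.2 − 0.22·21 = 56.58; supply price = 4.375 + 0.625·21 = 17.5.
ΔQ = 67.2485 − 21 = 46.2485; wedge = 56.58 − 17.5 = 39.08.
DWL = ½ × 46.2485 × 39.08 = 903.70.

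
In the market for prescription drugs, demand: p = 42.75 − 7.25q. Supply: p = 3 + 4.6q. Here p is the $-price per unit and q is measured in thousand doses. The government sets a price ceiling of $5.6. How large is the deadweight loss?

$46.09 thousand

Competitive equilibrium: 42.75 − 7.25q = 3 + 4.6q → q* = 3.3544, p* = 18.4304.
At the ceiling p = 5.6, quantity supplied = (5.6 − 3)/4.6 = 0.5652.
Willingness to pay at q' = 0.5652: 42.75 − 7.25·0.5652 = 38.6523.
Δq = 3.3544 − 0.5652 = 2.7892; wedge = 38.6523 − 5.6 = 33.0523.
The triangle = ½ × 2.7892 × 33.0523 = $46.09 thousand.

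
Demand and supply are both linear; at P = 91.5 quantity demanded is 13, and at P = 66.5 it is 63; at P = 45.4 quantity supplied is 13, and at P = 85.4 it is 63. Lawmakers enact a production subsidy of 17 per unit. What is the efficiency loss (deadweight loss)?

111.15

Demand slope = (66.5 − 91.5)/(63 − 13) = −0.5, so P = 98 − 0.5Q.
Supply slope = (85.4 − 45.4)/(63 − 13) = 0.8, so P = 35 + 0.8Q.
Competitive equilibrium: 98 − 0.5Q = 35 + 0.8Q → Q* = 48.4615, P* = 73.7692.
The subsidy lowers effective supply by 17: P = 18 + 0.8Q.
New quantity: 98 − 0.5Q = 18 + 0.8Q → Q' = 61.5385.
Overproduction ΔQ = 61.5385 − 48.4615 = 13.077; wedge = subsidy = 17.
The triangle = ½ × 13.077 × 17 = 111.15.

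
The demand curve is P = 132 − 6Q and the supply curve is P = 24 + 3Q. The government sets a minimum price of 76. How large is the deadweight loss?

32

Competitive equilibrium: 132 − 6Q = 24 + 3Q → Q* = 12, P* = 60.
At the floor P = 76, quantity demanded = (132 − 76)/6 = 9.3333.
Sellers' marginal cost at Q' = 9.3333: 24 + 3·9.3333 = 51.9999.
ΔQ = 12 − 9.3333 = 2.6667; wedge = 76 − 51.9999 = 24.0001.
Welfare loss = ½ × 2.6667 × 24.0001 = 32.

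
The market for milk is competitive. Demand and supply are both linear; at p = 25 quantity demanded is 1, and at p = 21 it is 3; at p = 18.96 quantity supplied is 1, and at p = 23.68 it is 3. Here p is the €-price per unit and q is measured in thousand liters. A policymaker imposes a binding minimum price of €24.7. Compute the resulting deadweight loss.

€3.33 thousand

Demand slope = (21 − 25)/(3 − 1) = −2, so p = 27 − 2q.
Supply slope = (23.68 − 18.96)/(3 − 1) = 2.36, so p = 16.6 + 2.36q.
Competitive equilibrium: 27 − 2q = 16.6 + 2.36q → q* = 2.3853, p* = 22.2294.
At the floor p = 24.7, quantity demanded = (27 − 24.7)/2 = 1.15.
Sellers' marginal cost at q' = 1.15: 16.6 + 2.36·1.15 = 19.314.
Δq = 2.3853 − 1.15 = 1.2353; wedge = 24.7 − 19.314 = 5.386.
The triangle = ½ × 1.2353 × 5.386 = €3.33 thousand.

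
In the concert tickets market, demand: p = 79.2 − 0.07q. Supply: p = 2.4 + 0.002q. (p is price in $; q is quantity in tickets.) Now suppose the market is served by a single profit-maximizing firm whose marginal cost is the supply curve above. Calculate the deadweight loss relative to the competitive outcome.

Competitive equilibrium: 79.2 − 0.07q = 2.4 + 0.002q → q* = 1066.66667, p* = 4.53333.
Marginal revenue: MR = 79.2 − 0.14q. Set MR = MC: 79.2 − 0.14q = 2.4 + 0.002q → q_m = 540.84507.
Price p_m = 79.2 − 0.07·540.84507 = 41.34085; MC(q_m) = 2.4 + 0.002·540.84507 = 3.48169.
Competitive q* = 1066.66667, so Δq = 525.8216; wedge = 41.34085 − 3.48169 = 37.85916.
DWL = ½ × 525.8216 × 37.85916 = $9953.58.

$9953.58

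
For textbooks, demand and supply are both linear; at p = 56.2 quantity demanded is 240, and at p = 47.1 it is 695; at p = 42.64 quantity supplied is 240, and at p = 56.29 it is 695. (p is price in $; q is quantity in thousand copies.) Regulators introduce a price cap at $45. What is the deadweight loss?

Demand slope = (47.1 − 56.2)/(695 − 240) = −0.02, so p = 61 − 0.02q.
Supply slope = (56.29 − 42.64)/(695 − 240) = 0.03, so p = 35.44 + 0.03q.
Competitive equilibrium: 61 − 0.02q = 35.44 + 0.03q → q* = 511.2, p* = 50.776.
At the ceiling p = 45, quantity supplied = (45 − 35.44)/0.03 = 318.6667.
Willingness to pay at q' = 318.6667: 61 − 0.02·318.6667 = 54.6267.
Δq = 511.2 − 318.6667 = 192.5333; wedge = 54.6267 − 45 = 9.6267.
Deadweight loss = ½ × 192.5333 × 9.6267 = $926.73 thousand.

$926.73 thousand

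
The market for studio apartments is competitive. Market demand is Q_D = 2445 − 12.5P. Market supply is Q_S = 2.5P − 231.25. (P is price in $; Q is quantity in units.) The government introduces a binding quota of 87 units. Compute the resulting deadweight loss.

In inverse form: demand P = 195.6 − 0.08Q, supply P = 92.5 + 0.4Q.
Competitive equilibrium: 195.6 − 0.08Q = 92.5 + 0.4Q → Q* = 214.7917, P* = 178.4167.
At Q = 87: demand price = 195.6 − 0.08·87 = 188.64; supply price = 92.5 + 0.4·87 = 127.3.
ΔQ = 214.7917 − 87 = 127.7917; wedge = 188.64 − 127.3 = 61.34.
DWL = ½ × 127.7917 × 61.34 = $3919.37.

$3919.37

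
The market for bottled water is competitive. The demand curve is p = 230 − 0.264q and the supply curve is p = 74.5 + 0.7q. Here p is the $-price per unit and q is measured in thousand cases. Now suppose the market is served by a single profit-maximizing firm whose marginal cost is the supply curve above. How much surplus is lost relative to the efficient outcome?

$579.65 thousand

Competitive equilibrium: 230 − 0.264q = 74.5 + 0.7q → q* = 161.3071, p* = 187.4149.
Marginal revenue: MR = 230 − 0.528q. Set MR = MC: 230 − 0.528q = 74.5 + 0.7q → q_m = 126.6287.
Price p_m = 230 − 0.264·126.6287 = 196.57; MC(q_m) = 74.5 + 0.7·126.6287 = 163.1401.
Competitive q* = 161.3071, so Δq = 34.6784; wedge = 196.57 − 163.1401 = 33.4299.
DWL = ½ × 34.6784 × 33.4299 = $579.65 thousand.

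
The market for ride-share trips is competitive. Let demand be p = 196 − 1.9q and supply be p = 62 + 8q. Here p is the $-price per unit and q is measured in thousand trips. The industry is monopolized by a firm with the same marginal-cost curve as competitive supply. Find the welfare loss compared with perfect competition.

Competitive equilibrium: 196 − 1.9q = 62 + 8q → q* = 13.5354, p* = 170.2828.
Marginal revenue: MR = 196 − 3.8q. Set MR = MC: 196 − 3.8q = 62 + 8q → q_m = 11.3559.
Price p_m = 196 − 1.9·11.3559 = 174.4238; MC(q_m) = 62 + 8·11.3559 = 152.8472.
Competitive q* = 13.5354, so Δq = 2.1795; wedge = 174.4238 − 152.8472 = 21.5766.
Welfare loss = ½ × 2.1795 × 21.5766 = $23.51 thousand.

$23.51 thousand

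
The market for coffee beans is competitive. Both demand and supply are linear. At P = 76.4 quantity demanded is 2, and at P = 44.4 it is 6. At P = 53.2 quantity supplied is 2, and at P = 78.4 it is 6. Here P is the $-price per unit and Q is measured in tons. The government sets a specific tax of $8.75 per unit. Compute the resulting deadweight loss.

$2.68

Demand slope = (44.4 − 76.4)/(6 − 2) = −8, so P = 92.4 − 8Q.
Supply slope = (78.4 − 53.2)/(6 − 2) = 6.3, so P = 40.6 + 6.3Q.
Competitive equilibrium: 92.4 − 8Q = 40.6 + 6.3Q → Q* = 3.6224, P* = 63.421.
With the tax, the buyer price exceeds the seller price by 8.75: (92.4 − 8Q) − (40.6 + 6.3Q) = 8.75 → Q' = 3.0105.
ΔQ = 3.6224 − 3.0105 = 0.6119; the wedge equals the tax, 8.75.
Welfare loss = ½ × 0.6119 × 8.75 = $2.68.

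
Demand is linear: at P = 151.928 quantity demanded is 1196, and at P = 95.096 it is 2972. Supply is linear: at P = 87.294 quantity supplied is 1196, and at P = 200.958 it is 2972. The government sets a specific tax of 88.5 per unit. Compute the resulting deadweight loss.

Demand slope = (95.096 − 151.928)/(2972 − 1196) = −0.032, so P = 190.2 − 0.032Q.
Supply slope = (200.958 − 87.294)/(2972 − 1196) = 0.064, so P = 10.75 + 0.064Q.
Competitive equilibrium: 190.2 − 0.032Q = 10.75 + 0.064Q → Q* = 1869.2708, P* = 130.3833.
With the tax, the buyer price exceeds the seller price by 88.5: (190.2 − 0.032Q) − (10.75 + 0.064Q) = 88.5 → Q' = 947.3958.
ΔQ = 1869.2708 − 947.3958 = 921.875; the wedge equals the tax, 88.5.
Deadweight loss = ½ × 921.875 × 88.5 = 40792.97.

40792.97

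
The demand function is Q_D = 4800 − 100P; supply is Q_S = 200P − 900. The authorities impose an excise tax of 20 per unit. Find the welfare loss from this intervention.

13333.33

In inverse form: demand P = 48 − 0.01Q, supply P = 4.5 + 0.005Q.
Competitive equilibrium: 48 − 0.01Q = 4.5 + 0.005Q → Q* = 2900, P* = 19.
With the tax, the buyer price exceeds the seller price by 20: (48 − 0.01Q) − (4.5 + 0.005Q) = 20 → Q' = 1566.6667.
ΔQ = 2900 − 1566.6667 = 1333.3333; the wedge equals the tax, 20.
Deadweight loss = ½ × 1333.3333 × 20 = 13333.33.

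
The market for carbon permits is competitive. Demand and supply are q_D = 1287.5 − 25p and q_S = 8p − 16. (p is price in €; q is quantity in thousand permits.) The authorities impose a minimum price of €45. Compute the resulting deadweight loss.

In inverse form: demand p = 51.5 − 0.04q, supply p = 2 + 0.125q.
Competitive equilibrium: 51.5 − 0.04q = 2 + 0.125q → q* = 300, p* = 39.5.
At the floor p = 45, quantity demanded = (51.5 − 45)/0.04 = 162.5.
Sellers' marginal cost at q' = 162.5: 2 + 0.125·162.5 = 22.3125.
Δq = 300 − 162.5 = 137.5; wedge = 45 − 22.3125 = 22.6875.
Deadweight loss = ½ × 137.5 × 22.6875 = €1559.77 thousand.

€1559.77 thousand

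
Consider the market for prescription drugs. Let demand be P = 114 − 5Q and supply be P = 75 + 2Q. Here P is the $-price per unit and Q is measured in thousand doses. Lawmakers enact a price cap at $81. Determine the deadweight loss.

Competitive equilibrium: 114 − 5Q = 75 + 2Q → Q* = 5.5714, P* = 86.1429.
At the ceiling P = 81, quantity supplied = (81 − 75)/2 = 3.
Willingness to pay at Q' = 3: 114 − 5·3 = 99.
ΔQ = 5.5714 − 3 = 2.5714; wedge = 99 − 81 = 18.
DWL = ½ × 2.5714 × 18 = $23.14 thousand.

$23.14 thousand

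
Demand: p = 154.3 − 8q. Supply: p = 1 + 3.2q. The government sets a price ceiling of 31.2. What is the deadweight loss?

101.15

Competitive equilibrium: 154.3 − 8q = 1 + 3.2q → q* = 13.6875, p* = 44.8.
At the ceiling p = 31.2, quantity supplied = (31.2 − 1)/3.2 = 9.4375.
Willingness to pay at q' = 9.4375: 154.3 − 8·9.4375 = 78.8.
Δq = 13.6875 − 9.4375 = 4.25; wedge = 78.8 − 31.2 = 47.6.
Welfare loss = ½ × 4.25 × 47.6 = 101.15.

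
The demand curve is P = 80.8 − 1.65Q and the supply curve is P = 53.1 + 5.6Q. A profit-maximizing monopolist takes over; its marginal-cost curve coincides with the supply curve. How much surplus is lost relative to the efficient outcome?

Competitive equilibrium: 80.8 − 1.65Q = 53.1 + 5.6Q → Q* = 3.8207, P* = 74.4959.
Marginal revenue: MR = 80.8 − 3.3Q. Set MR = MC: 80.8 − 3.3Q = 53.1 + 5.6Q → Q_m = 3.1124.
Price P_m = 80.8 − 1.65·3.1124 = 75.6645; MC(Q_m) = 53.1 + 5.6·3.1124 = 70.5294.
Competitive Q* = 3.8207, so ΔQ = 0.7083; wedge = 75.6645 − 70.5294 = 5.1351.
Welfare loss = ½ × 0.7083 × 5.1351 = 1.82.

1.82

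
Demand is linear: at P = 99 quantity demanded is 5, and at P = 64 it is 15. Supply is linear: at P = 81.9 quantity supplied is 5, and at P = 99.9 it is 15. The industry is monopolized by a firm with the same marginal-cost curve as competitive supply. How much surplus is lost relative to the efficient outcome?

28.37

Demand slope = (64 − 99)/(15 − 5) = −3.5, so P = 116.5 − 3.5Q.
Supply slope = (99.9 − 81.9)/(15 − 5) = 1.8, so P = 72.9 + 1.8Q.
Competitive equilibrium: 116.5 − 3.5Q = 72.9 + 1.8Q → Q* = 8.2264, P* = 87.7075.
Marginal revenue: MR = 116.5 − 7Q. Set MR = MC: 116.5 − 7Q = 72.9 + 1.8Q → Q_m = 4.9545.
Price P_m = 116.5 − 3.5·4.9545 = 99.1593; MC(Q_m) = 72.9 + 1.8·4.9545 = 81.8181.
Competitive Q* = 8.2264, so ΔQ = 3.2719; wedge = 99.1593 − 81.8181 = 17.3412.
The triangle = ½ × 3.2719 × 17.3412 = 28.37.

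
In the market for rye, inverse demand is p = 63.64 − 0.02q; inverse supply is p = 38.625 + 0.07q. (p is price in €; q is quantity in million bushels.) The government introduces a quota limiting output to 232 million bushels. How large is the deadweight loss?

Competitive equilibrium: 63.64 − 0.02q = 38.625 + 0.07q → q* = 277.9444, p* = 58.0811.
At q = 232: demand price = 63.64 − 0.02·232 = 59; supply price = 38.625 + 0.07·232 = 54.865.
Δq = 277.9444 − 232 = 45.9444; wedge = 59 − 54.865 = 4.135.
The triangle = ½ × 45.9444 × 4.135 = €94.99 million.

€94.99 million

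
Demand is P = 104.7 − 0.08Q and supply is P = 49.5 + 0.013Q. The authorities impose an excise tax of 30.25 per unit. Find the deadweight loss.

4919.69

Competitive equilibrium: 104.7 − 0.08Q = 49.5 + 0.013Q → Q* = 593.5484, P* = 57.2161.
With the tax, the buyer price exceeds the seller price by 30.25: (104.7 − 0.08Q) − (49.5 + 0.013Q) = 30.25 → Q' = 268.2796.
ΔQ = 593.5484 − 268.2796 = 325.2688; the wedge equals the tax, 30.25.
The triangle = ½ × 325.2688 × 30.25 = 4919.69.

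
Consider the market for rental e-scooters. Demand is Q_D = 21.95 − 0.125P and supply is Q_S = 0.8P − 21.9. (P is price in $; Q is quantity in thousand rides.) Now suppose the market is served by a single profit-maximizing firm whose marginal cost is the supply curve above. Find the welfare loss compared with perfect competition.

$255.43 thousand

In inverse form: demand P = 175.6 − 8Q, supply P = 27.375 + 1.25Q.
Competitive equilibrium: 175.6 − 8Q = 27.375 + 1.25Q → Q* = 16.0243, P* = 47.4054.
Marginal revenue: MR = 175.6 − 16Q. Set MR = MC: 175.6 − 16Q = 27.375 + 1.25Q → Q_m = 8.5928.
Price P_m = 175.6 − 8·8.5928 = 106.8576; MC(Q_m) = 27.375 + 1.25·8.5928 = 38.116.
Competitive Q* = 16.0243, so ΔQ = 7.4315; wedge = 106.8576 − 38.116 = 68.7416.
Deadweight loss = ½ × 7.4315 × 68.7416 = $255.43 thousand.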